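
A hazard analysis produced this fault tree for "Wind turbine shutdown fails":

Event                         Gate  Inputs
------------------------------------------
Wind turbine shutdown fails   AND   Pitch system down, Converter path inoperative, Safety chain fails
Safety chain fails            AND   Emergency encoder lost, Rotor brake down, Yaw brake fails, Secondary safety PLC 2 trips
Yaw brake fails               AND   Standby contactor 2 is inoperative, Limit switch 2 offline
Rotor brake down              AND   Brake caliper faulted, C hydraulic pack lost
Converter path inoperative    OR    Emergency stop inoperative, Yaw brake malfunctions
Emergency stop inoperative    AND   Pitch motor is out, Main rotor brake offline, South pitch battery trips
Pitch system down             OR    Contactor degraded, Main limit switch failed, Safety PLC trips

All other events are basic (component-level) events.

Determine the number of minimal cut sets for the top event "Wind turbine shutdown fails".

Pitch system down [OR]: union of children's cut sets → 3 cut set(s).
Emergency stop inoperative [AND]: one cut set from each child combined → 1 × 1 × 1 = 1 cut set(s).
Converter path inoperative [OR]: union of children's cut sets → 2 cut set(s).
Rotor brake down [AND]: one cut set from each child combined → 1 × 1 = 1 cut set(s).
Yaw brake fails [AND]: one cut set from each child combined → 1 × 1 = 1 cut set(s).
Safety chain fails [AND]: one cut set from each child combined → 1 × 1 × 1 × 1 = 1 cut set(s).
Wind turbine shutdown fails [AND]: one cut set from each child combined → 3 × 2 × 1 = 6 cut set(s).
Minimal cut sets: {Brake caliper faulted, C hydraulic pack lost, Contactor degraded, Emergency encoder lost, Limit switch 2 offline, Main rotor brake offline, Pitch motor is out, Secondary safety PLC 2 trips, South pitch battery trips, Standby contactor 2 is inoperative}; {Brake caliper faulted, C hydraulic pack lost, Contactor degraded, Emergency encoder lost, Limit switch 2 offline, Secondary safety PLC 2 trips, Standby contactor 2 is inoperative, Yaw brake malfunctions}; {Brake caliper faulted, C hydraulic pack lost, Emergency encoder lost, Limit switch 2 offline, Main limit switch failed, Main rotor brake offline, Pitch motor is out, Secondary safety PLC 2 trips, South pitch battery trips, Standby contactor 2 is inoperative}; {Brake caliper faulted, C hydraulic pack lost, Emergency encoder lost, Limit switch 2 offline, Main limit switch failed, Secondary safety PLC 2 trips, Standby contactor 2 is inoperative, Yaw brake malfunctions}; {Brake caliper faulted, C hydraulic pack lost, Emergency encoder lost, Limit switch 2 offline, Main rotor brake offline, Pitch motor is out, Safety PLC trips, Secondary safety PLC 2 trips, South pitch battery trips, Standby contactor 2 is inoperative}; {Brake caliper faulted, C hydraulic pack lost, Emergency encoder lost, Limit switch 2 offline, Safety PLC trips, Secondary safety PLC 2 trips, Standby contactor 2 is inoperative, Yaw brake malfunctions}.

6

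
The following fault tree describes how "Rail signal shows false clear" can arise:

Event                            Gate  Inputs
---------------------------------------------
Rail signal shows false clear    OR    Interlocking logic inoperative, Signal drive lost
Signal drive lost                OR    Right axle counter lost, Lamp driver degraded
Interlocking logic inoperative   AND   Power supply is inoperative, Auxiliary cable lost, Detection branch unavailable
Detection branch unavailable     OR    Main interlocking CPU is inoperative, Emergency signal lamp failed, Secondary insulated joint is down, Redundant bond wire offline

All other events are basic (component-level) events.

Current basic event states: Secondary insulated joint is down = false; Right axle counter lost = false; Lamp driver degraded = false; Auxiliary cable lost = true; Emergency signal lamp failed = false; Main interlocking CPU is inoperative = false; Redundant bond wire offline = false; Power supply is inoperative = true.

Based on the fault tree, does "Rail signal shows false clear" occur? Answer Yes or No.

Detection branch unavailable [OR]: Main interlocking CPU is inoperative=not, Emergency signal lamp failed=not, Secondary insulated joint is down=not, Redundant bond wire offline=not → no input occurs → does not occur.
Interlocking logic inoperative [AND]: Power supply is inoperative=occurs, Auxiliary cable lost=occurs, Detection branch unavailable=not → not all inputs occur → does not occur.
Signal drive lost [OR]: Right axle counter lost=not, Lamp driver degraded=not → no input occurs → does not occur.
Rail signal shows false clear [OR]: Interlocking logic inoperative=not, Signal drive lost=not → no input occurs → does not occur.

No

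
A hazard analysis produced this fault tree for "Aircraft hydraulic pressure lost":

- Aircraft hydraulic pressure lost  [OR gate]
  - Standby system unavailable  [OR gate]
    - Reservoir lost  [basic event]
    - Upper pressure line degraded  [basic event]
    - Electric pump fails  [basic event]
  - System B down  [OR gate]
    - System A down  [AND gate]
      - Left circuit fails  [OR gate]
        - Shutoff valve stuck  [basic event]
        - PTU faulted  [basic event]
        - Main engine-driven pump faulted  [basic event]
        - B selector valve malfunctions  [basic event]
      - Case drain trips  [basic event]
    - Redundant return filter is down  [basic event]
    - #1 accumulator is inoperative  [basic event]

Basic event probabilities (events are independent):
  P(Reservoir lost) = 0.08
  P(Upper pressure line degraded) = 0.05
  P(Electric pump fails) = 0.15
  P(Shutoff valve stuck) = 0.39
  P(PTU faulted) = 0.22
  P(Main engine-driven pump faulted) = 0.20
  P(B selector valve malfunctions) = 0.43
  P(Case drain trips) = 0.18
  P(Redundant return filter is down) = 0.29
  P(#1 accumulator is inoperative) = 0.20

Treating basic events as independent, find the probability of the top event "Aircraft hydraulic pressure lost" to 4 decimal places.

P(Standby system unavailable) [OR] = 1 − (1−0.08) × (1−0.05) × (1−0.15) = 0.257100
P(Left circuit fails) [OR] = 1 − (1−0.39) × (1−0.22) × (1−0.20) × (1−0.43) = 0.783035
P(System A down) [AND] = 0.783035 × 0.18 = 0.140946
P(System B down) [OR] = 1 − (1−0.140946) × (1−0.29) × (1−0.20) = 0.512057
P(Aircraft hydraulic pressure lost) [OR] = 1 − (1−0.257100) × (1−0.512057) = 0.637507
Rounded to 4 decimal places: P(Aircraft hydraulic pressure lost) ≈ 0.6375.

0.6375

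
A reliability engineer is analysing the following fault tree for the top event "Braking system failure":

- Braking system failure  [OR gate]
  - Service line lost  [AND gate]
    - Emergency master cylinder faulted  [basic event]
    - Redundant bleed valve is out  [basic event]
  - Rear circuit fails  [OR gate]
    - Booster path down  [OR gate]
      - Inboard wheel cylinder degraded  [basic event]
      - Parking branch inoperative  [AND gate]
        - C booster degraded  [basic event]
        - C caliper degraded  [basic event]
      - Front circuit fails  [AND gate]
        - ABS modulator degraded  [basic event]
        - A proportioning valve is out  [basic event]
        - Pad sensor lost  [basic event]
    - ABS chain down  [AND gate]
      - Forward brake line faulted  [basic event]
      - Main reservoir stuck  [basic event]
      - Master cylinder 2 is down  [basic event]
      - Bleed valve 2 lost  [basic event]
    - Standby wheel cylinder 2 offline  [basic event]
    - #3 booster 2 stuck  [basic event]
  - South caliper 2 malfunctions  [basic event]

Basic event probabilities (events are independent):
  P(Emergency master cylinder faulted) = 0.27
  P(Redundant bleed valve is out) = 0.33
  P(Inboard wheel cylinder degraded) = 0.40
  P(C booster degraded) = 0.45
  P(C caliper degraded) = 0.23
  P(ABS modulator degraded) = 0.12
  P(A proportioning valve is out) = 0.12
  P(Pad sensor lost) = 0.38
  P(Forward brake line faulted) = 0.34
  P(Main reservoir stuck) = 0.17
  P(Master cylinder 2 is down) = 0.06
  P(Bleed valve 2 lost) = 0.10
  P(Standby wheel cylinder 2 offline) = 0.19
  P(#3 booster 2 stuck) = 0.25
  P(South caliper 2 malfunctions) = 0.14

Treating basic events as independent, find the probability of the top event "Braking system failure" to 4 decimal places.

P(Service line lost) [AND] = 0.27 × 0.33 = 0.089100
P(Parking branch inoperative) [AND] = 0.45 × 0.23 = 0.103500
P(Front circuit fails) [AND] = 0.12 × 0.12 × 0.38 = 0.005472
P(Booster path down) [OR] = 1 − (1−0.40) × (1−0.103500) × (1−0.005472) = 0.465043
P(ABS chain down) [AND] = 0.34 × 0.17 × 0.06 × 0.10 = 0.000347
P(Rear circuit fails) [OR] = 1 − (1−0.465043) × (1−0.000347) × (1−0.19) × (1−0.25) = 0.675126
P(Braking system failure) [OR] = 1 − (1−0.089100) × (1−0.675126) × (1−0.14) = 0.745502
Rounded to 4 decimal places: P(Braking system failure) ≈ 0.7455.

0.7455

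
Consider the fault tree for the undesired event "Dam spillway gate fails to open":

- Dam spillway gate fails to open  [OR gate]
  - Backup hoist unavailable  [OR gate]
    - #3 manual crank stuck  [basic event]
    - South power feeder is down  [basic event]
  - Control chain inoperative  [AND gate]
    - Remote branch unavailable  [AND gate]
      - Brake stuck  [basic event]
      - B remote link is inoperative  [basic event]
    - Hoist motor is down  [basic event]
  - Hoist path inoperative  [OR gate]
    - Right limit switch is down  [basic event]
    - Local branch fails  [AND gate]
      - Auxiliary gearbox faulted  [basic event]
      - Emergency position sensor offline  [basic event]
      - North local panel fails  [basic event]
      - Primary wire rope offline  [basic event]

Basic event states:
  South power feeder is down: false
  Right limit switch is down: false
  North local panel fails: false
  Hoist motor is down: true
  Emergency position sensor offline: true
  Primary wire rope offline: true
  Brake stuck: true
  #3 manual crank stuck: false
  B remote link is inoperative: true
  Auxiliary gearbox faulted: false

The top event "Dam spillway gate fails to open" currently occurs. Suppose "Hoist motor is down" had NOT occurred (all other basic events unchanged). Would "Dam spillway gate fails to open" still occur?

No

Counterfactual: set "Hoist motor is down" to not occurred.
Backup hoist unavailable [OR]: #3 manual crank stuck=not, South power feeder is down=not → no input occurs → does not occur.
Remote branch unavailable [AND]: Brake stuck=occurs, B remote link is inoperative=occurs → all inputs occur → occurs.
Control chain inoperative [AND]: Remote branch unavailable=occurs, Hoist motor is down=not → not all inputs occur → does not occur.
Local branch fails [AND]: Auxiliary gearbox faulted=not, Emergency position sensor offline=occurs, North local panel fails=not, Primary wire rope offline=occurs → not all inputs occur → does not occur.
Hoist path inoperative [OR]: Right limit switch is down=not, Local branch fails=not → no input occurs → does not occur.
Dam spillway gate fails to open [OR]: Backup hoist unavailable=not, Control chain inoperative=not, Hoist path inoperative=not → no input occurs → does not occur.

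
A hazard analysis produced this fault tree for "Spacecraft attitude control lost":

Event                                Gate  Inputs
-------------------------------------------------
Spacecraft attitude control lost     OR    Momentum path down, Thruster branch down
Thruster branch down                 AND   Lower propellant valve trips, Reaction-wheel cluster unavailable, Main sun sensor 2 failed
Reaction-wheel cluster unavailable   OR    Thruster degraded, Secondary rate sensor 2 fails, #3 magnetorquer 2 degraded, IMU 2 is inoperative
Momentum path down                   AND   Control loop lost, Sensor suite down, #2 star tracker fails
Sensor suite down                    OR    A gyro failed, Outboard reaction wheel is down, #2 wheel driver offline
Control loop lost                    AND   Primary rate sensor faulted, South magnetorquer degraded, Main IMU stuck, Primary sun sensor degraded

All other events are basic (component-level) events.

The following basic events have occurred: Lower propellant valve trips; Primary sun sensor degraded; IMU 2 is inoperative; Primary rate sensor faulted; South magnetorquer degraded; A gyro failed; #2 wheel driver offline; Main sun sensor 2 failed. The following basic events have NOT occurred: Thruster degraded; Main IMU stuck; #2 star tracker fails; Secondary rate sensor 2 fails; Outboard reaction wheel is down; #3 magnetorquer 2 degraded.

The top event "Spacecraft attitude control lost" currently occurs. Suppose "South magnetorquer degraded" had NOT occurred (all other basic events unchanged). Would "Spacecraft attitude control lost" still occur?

Counterfactual: set "South magnetorquer degraded" to not occurred.
Control loop lost [AND]: Primary rate sensor faulted=occurs, South magnetorquer degraded=not, Main IMU stuck=not, Primary sun sensor degraded=occurs → not all inputs occur → does not occur.
Sensor suite down [OR]: A gyro failed=occurs, Outboard reaction wheel is down=not, #2 wheel driver offline=occurs → at least one input occurs → occurs.
Momentum path down [AND]: Control loop lost=not, Sensor suite down=occurs, #2 star tracker fails=not → not all inputs occur → does not occur.
Reaction-wheel cluster unavailable [OR]: Thruster degraded=not, Secondary rate sensor 2 fails=not, #3 magnetorquer 2 degraded=not, IMU 2 is inoperative=occurs → at least one input occurs → occurs.
Thruster branch down [AND]: Lower propellant valve trips=occurs, Reaction-wheel cluster unavailable=occurs, Main sun sensor 2 failed=occurs → all inputs occur → occurs.
Spacecraft attitude control lost [OR]: Momentum path down=not, Thruster branch down=occurs → at least one input occurs → occurs.

Yes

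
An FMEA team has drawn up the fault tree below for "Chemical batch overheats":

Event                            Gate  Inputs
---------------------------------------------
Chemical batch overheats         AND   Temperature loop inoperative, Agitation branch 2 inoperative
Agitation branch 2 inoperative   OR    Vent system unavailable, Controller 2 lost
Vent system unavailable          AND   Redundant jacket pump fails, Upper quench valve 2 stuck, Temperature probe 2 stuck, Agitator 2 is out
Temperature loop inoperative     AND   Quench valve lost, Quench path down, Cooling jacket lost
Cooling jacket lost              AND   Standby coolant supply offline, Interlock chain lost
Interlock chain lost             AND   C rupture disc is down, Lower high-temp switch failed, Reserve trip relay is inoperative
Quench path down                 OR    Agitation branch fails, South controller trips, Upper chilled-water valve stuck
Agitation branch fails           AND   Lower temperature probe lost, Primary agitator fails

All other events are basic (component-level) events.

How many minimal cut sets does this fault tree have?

Agitation branch fails [AND]: one cut set from each child combined → 1 × 1 = 1 cut set(s).
Quench path down [OR]: union of children's cut sets → 3 cut set(s).
Interlock chain lost [AND]: one cut set from each child combined → 1 × 1 × 1 = 1 cut set(s).
Cooling jacket lost [AND]: one cut set from each child combined → 1 × 1 = 1 cut set(s).
Temperature loop inoperative [AND]: one cut set from each child combined → 1 × 3 × 1 = 3 cut set(s).
Vent system unavailable [AND]: one cut set from each child combined → 1 × 1 × 1 × 1 = 1 cut set(s).
Agitation branch 2 inoperative [OR]: union of children's cut sets → 2 cut set(s).
Chemical batch overheats [AND]: one cut set from each child combined → 3 × 2 = 6 cut set(s).
Minimal cut sets: {Agitator 2 is out, C rupture disc is down, Lower high-temp switch failed, Lower temperature probe lost, Primary agitator fails, Quench valve lost, Redundant jacket pump fails, Reserve trip relay is inoperative, Standby coolant supply offline, Temperature probe 2 stuck, Upper quench valve 2 stuck}; {C rupture disc is down, Controller 2 lost, Lower high-temp switch failed, Lower temperature probe lost, Primary agitator fails, Quench valve lost, Reserve trip relay is inoperative, Standby coolant supply offline}; {Agitator 2 is out, C rupture disc is down, Lower high-temp switch failed, Quench valve lost, Redundant jacket pump fails, Reserve trip relay is inoperative, South controller trips, Standby coolant supply offline, Temperature probe 2 stuck, Upper quench valve 2 stuck}; {C rupture disc is down, Controller 2 lost, Lower high-temp switch failed, Quench valve lost, Reserve trip relay is inoperative, South controller trips, Standby coolant supply offline}; {Agitator 2 is out, C rupture disc is down, Lower high-temp switch failed, Quench valve lost, Redundant jacket pump fails, Reserve trip relay is inoperative, Standby coolant supply offline, Temperature probe 2 stuck, Upper chilled-water valve stuck, Upper quench valve 2 stuck}; {C rupture disc is down, Controller 2 lost, Lower high-temp switch failed, Quench valve lost, Reserve trip relay is inoperative, Standby coolant supply offline, Upper chilled-water valve stuck}.

6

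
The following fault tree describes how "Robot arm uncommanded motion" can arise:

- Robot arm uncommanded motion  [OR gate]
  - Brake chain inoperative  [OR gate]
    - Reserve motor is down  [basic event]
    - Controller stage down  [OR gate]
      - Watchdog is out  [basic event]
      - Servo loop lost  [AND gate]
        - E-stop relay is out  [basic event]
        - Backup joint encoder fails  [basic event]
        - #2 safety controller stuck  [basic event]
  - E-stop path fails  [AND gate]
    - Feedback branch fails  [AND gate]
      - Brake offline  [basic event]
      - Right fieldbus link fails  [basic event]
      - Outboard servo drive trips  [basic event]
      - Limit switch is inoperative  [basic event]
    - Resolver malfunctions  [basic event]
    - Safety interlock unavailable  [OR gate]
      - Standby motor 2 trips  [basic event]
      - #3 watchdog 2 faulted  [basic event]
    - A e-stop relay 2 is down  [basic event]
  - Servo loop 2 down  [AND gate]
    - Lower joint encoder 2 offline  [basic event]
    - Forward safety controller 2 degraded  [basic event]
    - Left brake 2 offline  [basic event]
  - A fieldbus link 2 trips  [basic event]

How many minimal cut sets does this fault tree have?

Servo loop lost [AND]: one cut set from each child combined → 1 × 1 × 1 = 1 cut set(s).
Controller stage down [OR]: union of children's cut sets → 2 cut set(s).
Brake chain inoperative [OR]: union of children's cut sets → 3 cut set(s).
Feedback branch fails [AND]: one cut set from each child combined → 1 × 1 × 1 × 1 = 1 cut set(s).
Safety interlock unavailable [OR]: union of children's cut sets → 2 cut set(s).
E-stop path fails [AND]: one cut set from each child combined → 1 × 1 × 2 × 1 = 2 cut set(s).
Servo loop 2 down [AND]: one cut set from each child combined → 1 × 1 × 1 = 1 cut set(s).
Robot arm uncommanded motion [OR]: union of children's cut sets → 7 cut set(s).
Minimal cut sets: {Reserve motor is down}; {Watchdog is out}; {#2 safety controller stuck, Backup joint encoder fails, E-stop relay is out}; {A e-stop relay 2 is down, Brake offline, Limit switch is inoperative, Outboard servo drive trips, Resolver malfunctions, Right fieldbus link fails, Standby motor 2 trips}; {#3 watchdog 2 faulted, A e-stop relay 2 is down, Brake offline, Limit switch is inoperative, Outboard servo drive trips, Resolver malfunctions, Right fieldbus link fails}; {Forward safety controller 2 degraded, Left brake 2 offline, Lower joint encoder 2 offline}; {A fieldbus link 2 trips}.

7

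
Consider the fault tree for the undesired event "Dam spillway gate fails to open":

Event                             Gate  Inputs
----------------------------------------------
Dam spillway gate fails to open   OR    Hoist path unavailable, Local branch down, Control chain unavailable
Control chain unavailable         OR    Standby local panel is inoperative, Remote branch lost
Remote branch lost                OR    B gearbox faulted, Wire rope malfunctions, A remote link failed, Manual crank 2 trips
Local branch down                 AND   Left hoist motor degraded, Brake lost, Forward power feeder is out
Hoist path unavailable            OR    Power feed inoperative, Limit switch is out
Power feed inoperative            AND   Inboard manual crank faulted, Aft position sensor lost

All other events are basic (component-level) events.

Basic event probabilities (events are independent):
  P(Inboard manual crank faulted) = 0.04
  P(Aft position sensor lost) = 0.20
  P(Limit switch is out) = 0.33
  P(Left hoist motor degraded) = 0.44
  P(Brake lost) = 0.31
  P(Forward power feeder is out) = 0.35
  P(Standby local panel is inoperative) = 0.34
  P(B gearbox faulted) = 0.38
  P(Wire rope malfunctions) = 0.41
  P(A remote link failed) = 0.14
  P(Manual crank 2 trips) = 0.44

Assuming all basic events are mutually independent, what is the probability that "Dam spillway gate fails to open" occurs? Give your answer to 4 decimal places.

P(Power feed inoperative) [AND] = 0.04 × 0.20 = 0.008000
P(Hoist path unavailable) [OR] = 1 − (1−0.008000) × (1−0.33) = 0.335360
P(Local branch down) [AND] = 0.44 × 0.31 × 0.35 = 0.047740
P(Remote branch lost) [OR] = 1 − (1−0.38) × (1−0.41) × (1−0.14) × (1−0.44) = 0.823831
P(Control chain unavailable) [OR] = 1 − (1−0.34) × (1−0.823831) = 0.883728
P(Dam spillway gate fails to open) [OR] = 1 − (1−0.335360) × (1−0.047740) × (1−0.883728) = 0.926410
Rounded to 4 decimal places: P(Dam spillway gate fails to open) ≈ 0.9264.

0.9264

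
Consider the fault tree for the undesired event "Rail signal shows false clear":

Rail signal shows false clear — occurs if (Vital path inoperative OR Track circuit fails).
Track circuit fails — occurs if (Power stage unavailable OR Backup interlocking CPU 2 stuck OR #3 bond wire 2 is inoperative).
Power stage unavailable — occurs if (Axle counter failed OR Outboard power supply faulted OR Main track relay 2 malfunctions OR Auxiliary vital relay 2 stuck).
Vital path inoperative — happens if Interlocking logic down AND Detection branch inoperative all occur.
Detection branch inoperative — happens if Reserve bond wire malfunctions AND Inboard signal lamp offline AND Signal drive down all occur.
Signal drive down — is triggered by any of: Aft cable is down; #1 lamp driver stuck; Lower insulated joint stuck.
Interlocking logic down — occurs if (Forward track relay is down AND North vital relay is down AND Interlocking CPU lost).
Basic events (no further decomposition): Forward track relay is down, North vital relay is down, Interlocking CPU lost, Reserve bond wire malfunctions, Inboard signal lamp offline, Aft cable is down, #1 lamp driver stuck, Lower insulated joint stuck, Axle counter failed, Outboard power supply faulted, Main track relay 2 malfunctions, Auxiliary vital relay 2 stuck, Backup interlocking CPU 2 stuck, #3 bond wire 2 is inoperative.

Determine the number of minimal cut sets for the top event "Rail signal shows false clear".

Interlocking logic down [AND]: one cut set from each child combined → 1 × 1 × 1 = 1 cut set(s).
Signal drive down [OR]: union of children's cut sets → 3 cut set(s).
Detection branch inoperative [AND]: one cut set from each child combined → 1 × 1 × 3 = 3 cut set(s).
Vital path inoperative [AND]: one cut set from each child combined → 1 × 3 = 3 cut set(s).
Power stage unavailable [OR]: union of children's cut sets → 4 cut set(s).
Track circuit fails [OR]: union of children's cut sets → 6 cut set(s).
Rail signal shows false clear [OR]: union of children's cut sets → 9 cut set(s).
Minimal cut sets: {Aft cable is down, Forward track relay is down, Inboard signal lamp offline, Interlocking CPU lost, North vital relay is down, Reserve bond wire malfunctions}; {#1 lamp driver stuck, Forward track relay is down, Inboard signal lamp offline, Interlocking CPU lost, North vital relay is down, Reserve bond wire malfunctions}; {Forward track relay is down, Inboard signal lamp offline, Interlocking CPU lost, Lower insulated joint stuck, North vital relay is down, Reserve bond wire malfunctions}; {Axle counter failed}; {Outboard power supply faulted}; {Main track relay 2 malfunctions}; {Auxiliary vital relay 2 stuck}; {Backup interlocking CPU 2 stuck}; {#3 bond wire 2 is inoperative}.

9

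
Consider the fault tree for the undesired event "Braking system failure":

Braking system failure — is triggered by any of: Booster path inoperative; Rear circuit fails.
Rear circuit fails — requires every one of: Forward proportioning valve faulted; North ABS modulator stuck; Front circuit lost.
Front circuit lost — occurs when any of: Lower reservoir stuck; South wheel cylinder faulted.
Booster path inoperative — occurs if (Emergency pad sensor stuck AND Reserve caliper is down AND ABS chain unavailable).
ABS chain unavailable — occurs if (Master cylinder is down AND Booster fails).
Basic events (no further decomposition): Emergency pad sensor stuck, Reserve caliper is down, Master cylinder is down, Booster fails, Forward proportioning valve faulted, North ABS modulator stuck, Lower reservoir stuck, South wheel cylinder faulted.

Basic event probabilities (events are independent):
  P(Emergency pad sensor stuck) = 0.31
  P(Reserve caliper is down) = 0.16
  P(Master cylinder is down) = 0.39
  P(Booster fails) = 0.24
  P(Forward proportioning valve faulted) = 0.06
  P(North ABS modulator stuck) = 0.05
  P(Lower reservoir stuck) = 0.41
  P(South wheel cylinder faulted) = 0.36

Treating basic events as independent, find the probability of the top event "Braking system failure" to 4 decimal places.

P(ABS chain unavailable) [AND] = 0.39 × 0.24 = 0.093600
P(Booster path inoperative) [AND] = 0.31 × 0.16 × 0.093600 = 0.004643
P(Front circuit lost) [OR] = 1 − (1−0.41) × (1−0.36) = 0.622400
P(Rear circuit fails) [AND] = 0.06 × 0.05 × 0.622400 = 0.001867
P(Braking system failure) [OR] = 1 − (1−0.004643) × (1−0.001867) = 0.006501
Rounded to 4 decimal places: P(Braking system failure) ≈ 0.0065.

0.0065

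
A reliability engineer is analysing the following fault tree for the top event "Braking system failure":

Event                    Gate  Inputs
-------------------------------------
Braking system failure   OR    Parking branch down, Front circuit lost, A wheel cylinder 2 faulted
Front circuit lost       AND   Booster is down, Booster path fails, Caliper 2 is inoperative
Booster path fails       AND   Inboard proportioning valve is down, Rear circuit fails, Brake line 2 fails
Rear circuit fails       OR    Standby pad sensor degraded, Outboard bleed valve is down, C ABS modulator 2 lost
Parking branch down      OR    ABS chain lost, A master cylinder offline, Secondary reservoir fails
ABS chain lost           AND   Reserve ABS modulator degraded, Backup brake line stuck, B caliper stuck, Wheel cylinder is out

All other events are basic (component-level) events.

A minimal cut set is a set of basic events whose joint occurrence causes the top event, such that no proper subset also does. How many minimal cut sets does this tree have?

7

ABS chain lost [AND]: one cut set from each child combined → 1 × 1 × 1 × 1 = 1 cut set(s).
Parking branch down [OR]: union of children's cut sets → 3 cut set(s).
Rear circuit fails [OR]: union of children's cut sets → 3 cut set(s).
Booster path fails [AND]: one cut set from each child combined → 1 × 3 × 1 = 3 cut set(s).
Front circuit lost [AND]: one cut set from each child combined → 1 × 3 × 1 = 3 cut set(s).
Braking system failure [OR]: union of children's cut sets → 7 cut set(s).
Minimal cut sets: {B caliper stuck, Backup brake line stuck, Reserve ABS modulator degraded, Wheel cylinder is out}; {A master cylinder offline}; {Secondary reservoir fails}; {Booster is down, Brake line 2 fails, Caliper 2 is inoperative, Inboard proportioning valve is down, Standby pad sensor degraded}; {Booster is down, Brake line 2 fails, Caliper 2 is inoperative, Inboard proportioning valve is down, Outboard bleed valve is down}; {Booster is down, Brake line 2 fails, C ABS modulator 2 lost, Caliper 2 is inoperative, Inboard proportioning valve is down}; {A wheel cylinder 2 faulted}.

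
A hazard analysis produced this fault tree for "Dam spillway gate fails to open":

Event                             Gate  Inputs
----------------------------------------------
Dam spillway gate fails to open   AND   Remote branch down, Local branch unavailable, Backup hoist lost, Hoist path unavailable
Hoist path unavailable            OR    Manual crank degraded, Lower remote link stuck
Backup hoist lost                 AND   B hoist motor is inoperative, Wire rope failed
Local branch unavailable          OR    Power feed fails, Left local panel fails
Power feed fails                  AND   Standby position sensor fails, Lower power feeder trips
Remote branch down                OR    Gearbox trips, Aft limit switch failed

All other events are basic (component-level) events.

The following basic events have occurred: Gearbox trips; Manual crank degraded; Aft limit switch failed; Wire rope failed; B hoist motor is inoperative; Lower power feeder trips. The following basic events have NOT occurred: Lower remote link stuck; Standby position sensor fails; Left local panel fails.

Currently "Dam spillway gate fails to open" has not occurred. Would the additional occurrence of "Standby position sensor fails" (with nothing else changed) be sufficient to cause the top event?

Counterfactual: set "Standby position sensor fails" to occurred.
Remote branch down [OR]: Gearbox trips=occurs, Aft limit switch failed=occurs → at least one input occurs → occurs.
Power feed fails [AND]: Standby position sensor fails=occurs, Lower power feeder trips=occurs → all inputs occur → occurs.
Local branch unavailable [OR]: Power feed fails=occurs, Left local panel fails=not → at least one input occurs → occurs.
Backup hoist lost [AND]: B hoist motor is inoperative=occurs, Wire rope failed=occurs → all inputs occur → occurs.
Hoist path unavailable [OR]: Manual crank degraded=occurs, Lower remote link stuck=not → at least one input occurs → occurs.
Dam spillway gate fails to open [AND]: Remote branch down=occurs, Local branch unavailable=occurs, Backup hoist lost=occurs, Hoist path unavailable=occurs → all inputs occur → occurs.

Yes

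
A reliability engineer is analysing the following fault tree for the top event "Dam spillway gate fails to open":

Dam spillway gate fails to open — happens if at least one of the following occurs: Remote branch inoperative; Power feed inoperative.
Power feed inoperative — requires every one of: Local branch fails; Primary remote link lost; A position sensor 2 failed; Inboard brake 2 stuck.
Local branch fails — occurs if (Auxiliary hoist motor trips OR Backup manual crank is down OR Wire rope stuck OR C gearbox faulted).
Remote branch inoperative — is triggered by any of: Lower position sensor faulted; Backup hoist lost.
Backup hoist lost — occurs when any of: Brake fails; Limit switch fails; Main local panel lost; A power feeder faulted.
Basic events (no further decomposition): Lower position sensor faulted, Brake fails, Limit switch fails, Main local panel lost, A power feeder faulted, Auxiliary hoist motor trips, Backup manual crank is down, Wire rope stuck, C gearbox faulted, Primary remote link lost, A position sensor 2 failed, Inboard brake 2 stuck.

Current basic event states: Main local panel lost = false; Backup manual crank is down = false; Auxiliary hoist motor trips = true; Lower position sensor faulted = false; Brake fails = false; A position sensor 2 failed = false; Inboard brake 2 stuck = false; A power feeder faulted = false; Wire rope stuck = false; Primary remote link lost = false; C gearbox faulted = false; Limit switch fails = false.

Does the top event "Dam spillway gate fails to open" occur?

No

Backup hoist lost [OR]: Brake fails=not, Limit switch fails=not, Main local panel lost=not, A power feeder faulted=not → no input occurs → does not occur.
Remote branch inoperative [OR]: Lower position sensor faulted=not, Backup hoist lost=not → no input occurs → does not occur.
Local branch fails [OR]: Auxiliary hoist motor trips=occurs, Backup manual crank is down=not, Wire rope stuck=not, C gearbox faulted=not → at least one input occurs → occurs.
Power feed inoperative [AND]: Local branch fails=occurs, Primary remote link lost=not, A position sensor 2 failed=not, Inboard brake 2 stuck=not → not all inputs occur → does not occur.
Dam spillway gate fails to open [OR]: Remote branch inoperative=not, Power feed inoperative=not → no input occurs → does not occur.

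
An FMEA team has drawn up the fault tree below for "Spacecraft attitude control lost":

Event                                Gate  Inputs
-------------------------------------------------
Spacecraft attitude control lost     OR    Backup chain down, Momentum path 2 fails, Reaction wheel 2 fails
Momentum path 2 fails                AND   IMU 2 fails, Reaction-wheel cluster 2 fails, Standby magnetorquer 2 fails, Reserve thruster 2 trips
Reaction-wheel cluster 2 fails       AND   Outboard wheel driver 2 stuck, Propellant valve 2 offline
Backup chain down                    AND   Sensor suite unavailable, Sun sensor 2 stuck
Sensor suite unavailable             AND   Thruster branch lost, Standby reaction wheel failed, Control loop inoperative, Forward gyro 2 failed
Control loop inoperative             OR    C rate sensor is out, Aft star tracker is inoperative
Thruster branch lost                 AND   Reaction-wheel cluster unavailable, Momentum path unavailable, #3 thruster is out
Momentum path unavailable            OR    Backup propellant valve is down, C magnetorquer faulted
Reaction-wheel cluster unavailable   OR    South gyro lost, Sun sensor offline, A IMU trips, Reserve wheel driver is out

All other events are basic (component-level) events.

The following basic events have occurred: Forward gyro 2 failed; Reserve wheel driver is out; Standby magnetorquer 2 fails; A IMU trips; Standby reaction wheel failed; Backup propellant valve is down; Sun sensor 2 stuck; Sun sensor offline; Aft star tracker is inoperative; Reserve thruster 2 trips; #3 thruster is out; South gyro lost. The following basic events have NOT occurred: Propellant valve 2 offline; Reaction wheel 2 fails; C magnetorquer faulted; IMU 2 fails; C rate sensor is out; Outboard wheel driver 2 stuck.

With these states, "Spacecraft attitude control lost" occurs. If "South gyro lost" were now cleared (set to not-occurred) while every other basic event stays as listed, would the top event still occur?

Yes

Counterfactual: set "South gyro lost" to not occurred.
Reaction-wheel cluster unavailable [OR]: South gyro lost=not, Sun sensor offline=occurs, A IMU trips=occurs, Reserve wheel driver is out=occurs → at least one input occurs → occurs.
Momentum path unavailable [OR]: Backup propellant valve is down=occurs, C magnetorquer faulted=not → at least one input occurs → occurs.
Thruster branch lost [AND]: Reaction-wheel cluster unavailable=occurs, Momentum path unavailable=occurs, #3 thruster is out=occurs → all inputs occur → occurs.
Control loop inoperative [OR]: C rate sensor is out=not, Aft star tracker is inoperative=occurs → at least one input occurs → occurs.
Sensor suite unavailable [AND]: Thruster branch lost=occurs, Standby reaction wheel failed=occurs, Control loop inoperative=occurs, Forward gyro 2 failed=occurs → all inputs occur → occurs.
Backup chain down [AND]: Sensor suite unavailable=occurs, Sun sensor 2 stuck=occurs → all inputs occur → occurs.
Reaction-wheel cluster 2 fails [AND]: Outboard wheel driver 2 stuck=not, Propellant valve 2 offline=not → not all inputs occur → does not occur.
Momentum path 2 fails [AND]: IMU 2 fails=not, Reaction-wheel cluster 2 fails=not, Standby magnetorquer 2 fails=occurs, Reserve thruster 2 trips=occurs → not all inputs occur → does not occur.
Spacecraft attitude control lost [OR]: Backup chain down=occurs, Momentum path 2 fails=not, Reaction wheel 2 fails=not → at least one input occurs → occurs.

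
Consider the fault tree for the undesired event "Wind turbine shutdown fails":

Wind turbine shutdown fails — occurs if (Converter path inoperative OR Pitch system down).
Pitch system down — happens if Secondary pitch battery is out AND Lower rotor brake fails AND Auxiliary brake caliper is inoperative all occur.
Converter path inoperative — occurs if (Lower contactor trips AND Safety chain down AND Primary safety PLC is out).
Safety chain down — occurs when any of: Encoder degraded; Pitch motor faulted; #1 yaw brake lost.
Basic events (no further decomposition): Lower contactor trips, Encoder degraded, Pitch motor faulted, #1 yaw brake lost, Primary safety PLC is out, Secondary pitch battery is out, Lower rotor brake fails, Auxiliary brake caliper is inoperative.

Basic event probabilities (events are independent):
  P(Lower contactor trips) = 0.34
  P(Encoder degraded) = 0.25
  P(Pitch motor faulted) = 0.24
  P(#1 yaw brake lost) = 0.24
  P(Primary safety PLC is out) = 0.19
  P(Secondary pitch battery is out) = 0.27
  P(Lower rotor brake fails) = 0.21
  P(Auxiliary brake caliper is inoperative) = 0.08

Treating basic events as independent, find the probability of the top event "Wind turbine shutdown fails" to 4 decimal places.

P(Safety chain down) [OR] = 1 − (1−0.25) × (1−0.24) × (1−0.24) = 0.566800
P(Converter path inoperative) [AND] = 0.34 × 0.566800 × 0.19 = 0.036615
P(Pitch system down) [AND] = 0.27 × 0.21 × 0.08 = 0.004536
P(Wind turbine shutdown fails) [OR] = 1 − (1−0.036615) × (1−0.004536) = 0.040985
Rounded to 4 decimal places: P(Wind turbine shutdown fails) ≈ 0.0410.

0.0410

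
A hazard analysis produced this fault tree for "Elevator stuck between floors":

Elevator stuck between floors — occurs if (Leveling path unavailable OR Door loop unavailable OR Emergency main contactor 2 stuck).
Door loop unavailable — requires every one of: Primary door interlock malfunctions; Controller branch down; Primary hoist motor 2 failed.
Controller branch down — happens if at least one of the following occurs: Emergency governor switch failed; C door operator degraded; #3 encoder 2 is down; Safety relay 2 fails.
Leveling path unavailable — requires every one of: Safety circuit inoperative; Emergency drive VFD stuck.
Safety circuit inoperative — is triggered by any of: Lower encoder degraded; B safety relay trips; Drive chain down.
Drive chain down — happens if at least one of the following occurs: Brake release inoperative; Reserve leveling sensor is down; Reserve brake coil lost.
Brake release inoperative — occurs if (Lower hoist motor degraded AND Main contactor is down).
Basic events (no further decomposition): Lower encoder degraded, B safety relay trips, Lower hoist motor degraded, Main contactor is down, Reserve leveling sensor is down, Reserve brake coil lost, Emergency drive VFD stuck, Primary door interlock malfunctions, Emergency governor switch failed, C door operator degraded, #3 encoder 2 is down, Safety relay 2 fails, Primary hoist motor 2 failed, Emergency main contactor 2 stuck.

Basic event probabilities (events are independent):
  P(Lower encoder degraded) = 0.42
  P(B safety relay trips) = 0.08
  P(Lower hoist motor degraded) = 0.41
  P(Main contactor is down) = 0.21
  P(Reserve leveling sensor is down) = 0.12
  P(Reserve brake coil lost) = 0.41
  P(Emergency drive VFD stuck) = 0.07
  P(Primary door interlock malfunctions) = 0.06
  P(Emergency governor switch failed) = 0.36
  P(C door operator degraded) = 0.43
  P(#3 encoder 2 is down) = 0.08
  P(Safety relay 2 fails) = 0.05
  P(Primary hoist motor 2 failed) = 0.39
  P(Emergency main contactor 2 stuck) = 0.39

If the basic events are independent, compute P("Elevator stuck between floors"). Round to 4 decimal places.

0.4311

P(Brake release inoperative) [AND] = 0.41 × 0.21 = 0.086100
P(Drive chain down) [OR] = 1 − (1−0.086100) × (1−0.12) × (1−0.41) = 0.525503
P(Safety circuit inoperative) [OR] = 1 − (1−0.42) × (1−0.08) × (1−0.525503) = 0.746808
P(Leveling path unavailable) [AND] = 0.746808 × 0.07 = 0.052277
P(Controller branch down) [OR] = 1 − (1−0.36) × (1−0.43) × (1−0.08) × (1−0.05) = 0.681165
P(Door loop unavailable) [AND] = 0.06 × 0.681165 × 0.39 = 0.015939
P(Elevator stuck between floors) [OR] = 1 − (1−0.052277) × (1−0.015939) × (1−0.39) = 0.431103
Rounded to 4 decimal places: P(Elevator stuck between floors) ≈ 0.4311.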